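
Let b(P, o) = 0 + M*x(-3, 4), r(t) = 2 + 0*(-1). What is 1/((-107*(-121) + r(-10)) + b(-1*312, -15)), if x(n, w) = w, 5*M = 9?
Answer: 5/64781 ≈ 7.7183e-5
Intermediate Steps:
M = 9/5 (M = (⅕)*9 = 9/5 ≈ 1.8000)
r(t) = 2 (r(t) = 2 + 0 = 2)
b(P, o) = 36/5 (b(P, o) = 0 + (9/5)*4 = 0 + 36/5 = 36/5)
1/((-107*(-121) + r(-10)) + b(-1*312, -15)) = 1/((-107*(-121) + 2) + 36/5) = 1/((12947 + 2) + 36/5) = 1/(12949 + 36/5) = 1/(64781/5) = 5/64781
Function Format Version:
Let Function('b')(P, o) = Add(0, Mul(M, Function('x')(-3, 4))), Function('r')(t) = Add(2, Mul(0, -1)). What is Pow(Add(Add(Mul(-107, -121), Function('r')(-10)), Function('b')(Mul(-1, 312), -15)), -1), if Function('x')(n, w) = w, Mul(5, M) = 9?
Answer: Rational(5, 64781) ≈ 7.7183e-5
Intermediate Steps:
M = Rational(9, 5) (M = Mul(Rational(1, 5), 9) = Rational(9, 5) ≈ 1.8000)
Function('r')(t) = 2 (Function('r')(t) = Add(2, 0) = 2)
Function('b')(P, o) = Rational(36, 5) (Function('b')(P, o) = Add(0, Mul(Rational(9, 5), 4)) = Add(0, Rational(36, 5)) = Rational(36, 5))
Pow(Add(Add(Mul(-107, -121), Function('r')(-10)), Function('b')(Mul(-1, 312), -15)), -1) = Pow(Add(Add(Mul(-107, -121), 2), Rational(36, 5)), -1) = Pow(Add(Add(12947, 2), Rational(36, 5)), -1) = Pow(Add(12949, Rational(36, 5)), -1) = Pow(Rational(64781, 5), -1) = Rational(5, 64781)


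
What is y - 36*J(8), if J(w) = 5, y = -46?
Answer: -226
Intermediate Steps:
y - 36*J(8) = -46 - 36*5 = -46 - 180 = -226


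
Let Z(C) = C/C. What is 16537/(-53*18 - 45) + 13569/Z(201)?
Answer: 13538894/999 ≈ 13552.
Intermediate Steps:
Z(C) = 1
16537/(-53*18 - 45) + 13569/Z(201) = 16537/(-53*18 - 45) + 13569/1 = 16537/(-954 - 45) + 13569*1 = 16537/(-999) + 13569 = 16537*(-1/999) + 13569 = -16537/999 + 13569 = 13538894/999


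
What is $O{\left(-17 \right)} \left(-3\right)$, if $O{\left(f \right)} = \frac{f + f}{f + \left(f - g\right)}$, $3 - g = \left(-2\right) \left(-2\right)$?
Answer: $- \frac{34}{11} \approx -3.0909$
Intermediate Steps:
$g = -1$ ($g = 3 - \left(-2\right) \left(-2\right) = 3 - 4 = -1$)
$O{\left(f \right)} = \frac{2 f}{1 + 2 f}$ ($O{\left(f \right)} = \frac{f + f}{f + \left(f - -1\right)} = \frac{2 f}{f + \left(f + 1\right)} = \frac{2 f}{f + \left(1 + f\right)} = \frac{2 f}{1 + 2 f}$)
$O{\left(-17 \right)} \left(-3\right) = 2 \left(-17\right) \frac{1}{1 + 2 \left(-17\right)} \left(-3\right) = 2 \left(-17\right) \frac{1}{1 - 34} \left(-3\right) = 2 \left(-17\right) \frac{1}{-33} \left(-3\right) = 2 \left(-17\right) \left(- \frac{1}{33}\right) \left(-3\right) = \frac{34}{33} \left(-3\right) = - \frac{34}{11}$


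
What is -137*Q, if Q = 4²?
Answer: -2192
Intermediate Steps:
Q = 16
-137*Q = -137*16 = -2192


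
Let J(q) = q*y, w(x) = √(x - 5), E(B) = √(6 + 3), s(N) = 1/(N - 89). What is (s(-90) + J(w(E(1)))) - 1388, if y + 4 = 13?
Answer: -248453/179 + 9*I*√2 ≈ -1388.0 + 12.728*I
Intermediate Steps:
s(N) = 1/(-89 + N)
E(B) = 3 (E(B) = √9 = 3)
w(x) = √(-5 + x)
y = 9 (y = -4 + 13 = 9)
J(q) = 9*q (J(q) = q*9 = 9*q)
(s(-90) + J(w(E(1)))) - 1388 = (1/(-89 - 90) + 9*√(-5 + 3)) - 1388 = (1/(-179) + 9*√(-2)) - 1388 = (-1/179 + 9*(I*√2)) - 1388 = (-1/179 + 9*I*√2) - 1388 = -248453/179 + 9*I*√2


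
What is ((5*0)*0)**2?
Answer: 0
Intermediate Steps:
((5*0)*0)**2 = (0*0)**2 = 0**2 = 0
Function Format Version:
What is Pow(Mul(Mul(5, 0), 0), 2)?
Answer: 0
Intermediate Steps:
Pow(Mul(Mul(5, 0), 0), 2) = Pow(Mul(0, 0), 2) = Pow(0, 2) = 0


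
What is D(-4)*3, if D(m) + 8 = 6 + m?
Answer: -18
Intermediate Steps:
D(m) = -2 + m (D(m) = -8 + (6 + m) = -2 + m)
D(-4)*3 = (-2 - 4)*3 = -6*3 = -18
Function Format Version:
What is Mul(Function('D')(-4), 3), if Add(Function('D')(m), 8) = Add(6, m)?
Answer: -18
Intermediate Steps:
Function('D')(m) = Add(-2, m) (Function('D')(m) = Add(-8, Add(6, m)) = Add(-2, m))
Mul(Function('D')(-4), 3) = Mul(Add(-2, -4), 3) = Mul(-6, 3) = -18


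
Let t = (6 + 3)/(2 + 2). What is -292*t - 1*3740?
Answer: -4397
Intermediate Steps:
t = 9/4 ≈ 2.2500
-292*t - 1*3740 = -292*9/4 - 1*3740 = -657 - 3740 = -4397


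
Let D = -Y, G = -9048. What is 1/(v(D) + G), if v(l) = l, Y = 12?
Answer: -1/9060 ≈ -0.00011038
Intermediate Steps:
D = -12 (D = -1*12 = -12)
1/(v(D) + G) = 1/(-12 - 9048) = 1/(-9060) = -1/9060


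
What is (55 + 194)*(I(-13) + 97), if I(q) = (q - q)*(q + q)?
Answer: 24153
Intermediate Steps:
I(q) = 0 (I(q) = 0*(2*q) = 0)
(55 + 194)*(I(-13) + 97) = (55 + 194)*(0 + 97) = 249*97 = 24153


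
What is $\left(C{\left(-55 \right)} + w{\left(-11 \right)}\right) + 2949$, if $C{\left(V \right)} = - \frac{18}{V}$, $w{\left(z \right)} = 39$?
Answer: $\frac{164358}{55} \approx 2988.3$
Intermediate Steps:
$\left(C{\left(-55 \right)} + w{\left(-11 \right)}\right) + 2949 = \left(- \frac{18}{-55} + 39\right) + 2949 = \left(\left(-18\right) \left(- \frac{1}{55}\right) + 39\right) + 2949 = \left(\frac{18}{55} + 39\right) + 2949 = \frac{2163}{55} + 2949 = \frac{164358}{55}$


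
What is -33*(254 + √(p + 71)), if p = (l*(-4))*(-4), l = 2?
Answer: -8382 - 33*√103 ≈ -8716.9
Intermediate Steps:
p = 32 (p = (2*(-4))*(-4) = -8*(-4) = 32)
-33*(254 + √(p + 71)) = -33*(254 + √(32 + 71)) = -33*(254 + √103) = -8382 - 33*√103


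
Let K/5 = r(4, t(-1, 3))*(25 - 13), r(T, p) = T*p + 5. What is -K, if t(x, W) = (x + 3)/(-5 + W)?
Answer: -60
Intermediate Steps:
t(x, W) = (3 + x)/(-5 + W)
r(T, p) = 5 + T*p
K = 60 (K = 5*((5 + 4*((3 - 1)/(-5 + 3)))*(25 - 13)) = 5*((5 + 4*(2/(-2)))*12) = 5*((5 + 4*(-½*2))*12) = 5*((5 + 4*(-1))*12) = 5*((5 - 4)*12) = 5*(1*12) = 5*12 = 60)
-K = -1*60 = -60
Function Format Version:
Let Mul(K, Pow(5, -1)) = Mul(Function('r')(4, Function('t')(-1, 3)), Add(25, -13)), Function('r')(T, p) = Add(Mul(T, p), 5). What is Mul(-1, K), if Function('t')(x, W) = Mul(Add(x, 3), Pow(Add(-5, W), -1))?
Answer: -60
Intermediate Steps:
Function('t')(x, W) = Mul(Pow(Add(-5, W), -1), Add(3, x)) (Function('t')(x, W) = Mul(Add(3, x), Pow(Add(-5, W), -1)) = Mul(Pow(Add(-5, W), -1), Add(3, x)))
Function('r')(T, p) = Add(5, Mul(T, p))
K = 60 (K = Mul(5, Mul(Add(5, Mul(4, Mul(Pow(Add(-5, 3), -1), Add(3, -1)))), Add(25, -13))) = Mul(5, Mul(Add(5, Mul(4, Mul(Pow(-2, -1), 2))), 12)) = Mul(5, Mul(Add(5, Mul(4, Mul(Rational(-1, 2), 2))), 12)) = Mul(5, Mul(Add(5, Mul(4, -1)), 12)) = Mul(5, Mul(Add(5, -4), 12)) = Mul(5, Mul(1, 12)) = Mul(5, 12) = 60)
Mul(-1, K) = Mul(-1, 60) = -60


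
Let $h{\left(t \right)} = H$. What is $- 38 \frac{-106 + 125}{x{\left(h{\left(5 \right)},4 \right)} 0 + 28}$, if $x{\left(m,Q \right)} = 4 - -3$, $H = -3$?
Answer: $- \frac{361}{14} \approx -25.786$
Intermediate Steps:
$h{\left(t \right)} = -3$
$x{\left(m,Q \right)} = 7$ ($x{\left(m,Q \right)} = 4 + 3 = 7$)
$- 38 \frac{-106 + 125}{x{\left(h{\left(5 \right)},4 \right)} 0 + 28} = - 38 \frac{-106 + 125}{7 \cdot 0 + 28} = - 38 \frac{19}{0 + 28} = - 38 \cdot \frac{19}{28} = - 38 \cdot 19 \cdot \frac{1}{28} = \left(-38\right) \frac{19}{28} = - \frac{361}{14}$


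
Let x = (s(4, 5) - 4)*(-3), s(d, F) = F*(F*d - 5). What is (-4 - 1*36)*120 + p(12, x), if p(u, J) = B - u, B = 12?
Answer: -4800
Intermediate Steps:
s(d, F) = F*(-5 + F*d)
x = -213 (x = (5*(-5 + 5*4) - 4)*(-3) = (5*(-5 + 20) - 4)*(-3) = (5*15 - 4)*(-3) = (75 - 4)*(-3) = 71*(-3) = -213)
p(u, J) = 12 - u
(-4 - 1*36)*120 + p(12, x) = (-4 - 1*36)*120 + (12 - 1*12) = (-4 - 36)*120 + (12 - 12) = -40*120 + 0 = -4800 + 0 = -4800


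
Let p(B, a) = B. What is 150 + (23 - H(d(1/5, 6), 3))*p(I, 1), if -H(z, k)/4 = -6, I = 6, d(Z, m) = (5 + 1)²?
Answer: 144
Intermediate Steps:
d(Z, m) = 36 (d(Z, m) = 6² = 36)
H(z, k) = 24 (H(z, k) = -4*(-6) = 24)
150 + (23 - H(d(1/5, 6), 3))*p(I, 1) = 150 + (23 - 1*24)*6 = 150 + (23 - 24)*6 = 150 - 1*6 = 150 - 6 = 144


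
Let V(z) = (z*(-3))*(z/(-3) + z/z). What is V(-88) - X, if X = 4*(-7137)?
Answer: 36556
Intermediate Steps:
X = -28548
V(z) = -3*z*(1 - z/3) (V(z) = (-3*z)*(z*(-⅓) + 1) = (-3*z)*(-z/3 + 1) = (-3*z)*(1 - z/3) = -3*z*(1 - z/3))
V(-88) - X = -88*(-3 - 88) - 1*(-28548) = -88*(-91) + 28548 = 8008 + 28548 = 36556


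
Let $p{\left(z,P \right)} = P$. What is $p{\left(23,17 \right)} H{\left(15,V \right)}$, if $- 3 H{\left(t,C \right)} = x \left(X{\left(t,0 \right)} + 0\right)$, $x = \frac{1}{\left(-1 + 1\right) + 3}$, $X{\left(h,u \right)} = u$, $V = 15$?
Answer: $0$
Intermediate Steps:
$x = \frac{1}{3}$ ($x = \frac{1}{0 + 3} = \frac{1}{3} \approx 0.33333$)
$H{\left(t,C \right)} = 0$ ($H{\left(t,C \right)} = - \frac{\frac{1}{3} \left(0 + 0\right)}{3} = - \frac{\frac{1}{3} \cdot 0}{3} = \left(- \frac{1}{3}\right) 0 = 0$)
$p{\left(23,17 \right)} H{\left(15,V \right)} = 17 \cdot 0 = 0$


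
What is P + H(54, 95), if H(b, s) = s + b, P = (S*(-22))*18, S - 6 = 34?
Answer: -15691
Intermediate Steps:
S = 40 (S = 6 + 34 = 40)
P = -15840 (P = (40*(-22))*18 = -880*18 = -15840)
H(b, s) = b + s
P + H(54, 95) = -15840 + (54 + 95) = -15840 + 149 = -15691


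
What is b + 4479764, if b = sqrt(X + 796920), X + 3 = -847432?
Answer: 4479764 + I*sqrt(50515) ≈ 4.4798e+6 + 224.76*I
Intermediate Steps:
X = -847435 (X = -3 - 847432 = -847435)
b = I*sqrt(50515) (b = sqrt(-847435 + 796920) = sqrt(-50515) = I*sqrt(50515) ≈ 224.76*I)
b + 4479764 = I*sqrt(50515) + 4479764 = 4479764 + I*sqrt(50515)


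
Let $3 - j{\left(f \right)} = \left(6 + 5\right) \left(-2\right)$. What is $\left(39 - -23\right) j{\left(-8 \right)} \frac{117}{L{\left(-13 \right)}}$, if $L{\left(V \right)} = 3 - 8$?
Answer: $-36270$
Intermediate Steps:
$L{\left(V \right)} = -5$ ($L{\left(V \right)} = 3 - 8 = -5$)
$j{\left(f \right)} = 25$ ($j{\left(f \right)} = 3 - \left(6 + 5\right) \left(-2\right) = 3 - 11 \left(-2\right) = 3 - -22 = 3 + 22 = 25$)
$\left(39 - -23\right) j{\left(-8 \right)} \frac{117}{L{\left(-13 \right)}} = \left(39 - -23\right) 25 \frac{117}{-5} = \left(39 + 23\right) 25 \cdot 117 \left(- \frac{1}{5}\right) = 62 \cdot 25 \left(- \frac{117}{5}\right) = 1550 \left(- \frac{117}{5}\right) = -36270$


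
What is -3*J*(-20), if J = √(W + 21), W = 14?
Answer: 60*√35 ≈ 354.96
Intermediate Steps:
J = √35 (J = √(14 + 21) = √35 ≈ 5.9161)
-3*J*(-20) = -3*√35*(-20) = 60*√35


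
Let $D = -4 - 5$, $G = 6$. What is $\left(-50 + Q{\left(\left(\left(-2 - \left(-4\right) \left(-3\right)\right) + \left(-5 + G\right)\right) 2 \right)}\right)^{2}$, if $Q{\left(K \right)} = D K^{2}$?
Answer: $37625956$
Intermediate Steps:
$D = -9$
$Q{\left(K \right)} = - 9 K^{2}$
$\left(-50 + Q{\left(\left(\left(-2 - \left(-4\right) \left(-3\right)\right) + \left(-5 + G\right)\right) 2 \right)}\right)^{2} = \left(-50 - 9 \left(\left(\left(-2 - \left(-4\right) \left(-3\right)\right) + \left(-5 + 6\right)\right) 2\right)^{2}\right)^{2} = \left(-50 - 9 \left(\left(\left(-2 - 12\right) + 1\right) 2\right)^{2}\right)^{2} = \left(-50 - 9 \left(\left(-14 + 1\right) 2\right)^{2}\right)^{2} = \left(-50 - 9 \left(\left(-13\right) 2\right)^{2}\right)^{2} = \left(-50 - 9 \left(-26\right)^{2}\right)^{2} = \left(-50 - 6084\right)^{2} = \left(-6134\right)^{2} = 37625956$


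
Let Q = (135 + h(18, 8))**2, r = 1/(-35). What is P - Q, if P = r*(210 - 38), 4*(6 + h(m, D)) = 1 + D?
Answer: -9649627/560 ≈ -17231.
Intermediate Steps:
h(m, D) = -23/4 + D/4 (h(m, D) = -6 + (1 + D)/4 = -6 + (1/4 + D/4) = -23/4 + D/4)
r = -1/35 ≈ -0.028571
Q = 275625/16 (Q = (135 + (-23/4 + (1/4)*8))**2 = (135 + (-23/4 + 2))**2 = (135 - 15/4)**2 = (525/4)**2 = 275625/16 ≈ 17227.)
P = -172/35 (P = -(210 - 38)/35 = -1/35*172 = -172/35 ≈ -4.9143)
P - Q = -172/35 - 1*275625/16 = -172/35 - 275625/16 = -9649627/560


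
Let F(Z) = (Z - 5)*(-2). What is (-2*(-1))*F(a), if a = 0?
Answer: 20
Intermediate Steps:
F(Z) = 10 - 2*Z (F(Z) = (-5 + Z)*(-2) = 10 - 2*Z)
(-2*(-1))*F(a) = (-2*(-1))*(10 - 2*0) = 2*(10 + 0) = 2*10 = 20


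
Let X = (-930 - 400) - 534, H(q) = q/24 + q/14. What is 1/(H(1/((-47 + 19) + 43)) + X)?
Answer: -2520/4697261 ≈ -0.00053648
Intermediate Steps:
H(q) = 19*q/168 (H(q) = q*(1/24) + q*(1/14) = q/24 + q/14 = 19*q/168)
X = -1864 (X = -1330 - 534 = -1864)
1/(H(1/((-47 + 19) + 43)) + X) = 1/(19/(168*((-47 + 19) + 43)) - 1864) = 1/(19/(168*(-28 + 43)) - 1864) = 1/((19/168)/15 - 1864) = 1/((19/168)*(1/15) - 1864) = 1/(19/2520 - 1864) = 1/(-4697261/2520) = -2520/4697261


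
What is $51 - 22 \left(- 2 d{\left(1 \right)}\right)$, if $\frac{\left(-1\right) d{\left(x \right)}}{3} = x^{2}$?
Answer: $-81$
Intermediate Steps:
$d{\left(x \right)} = - 3 x^{2}$
$51 - 22 \left(- 2 d{\left(1 \right)}\right) = 51 - 22 \left(- 2 \left(- 3 \cdot 1^{2}\right)\right) = 51 - 22 \left(- 2 \left(\left(-3\right) 1\right)\right) = 51 - 22 \left(\left(-2\right) \left(-3\right)\right) = 51 - 132 = -81$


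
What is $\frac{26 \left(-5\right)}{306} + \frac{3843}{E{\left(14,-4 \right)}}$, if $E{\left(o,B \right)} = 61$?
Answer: $\frac{9574}{153} \approx 62.575$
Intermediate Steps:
$\frac{26 \left(-5\right)}{306} + \frac{3843}{E{\left(14,-4 \right)}} = \frac{26 \left(-5\right)}{306} + \frac{3843}{61} = \left(-130\right) \frac{1}{306} + 3843 \cdot \frac{1}{61} = - \frac{65}{153} + 63 = \frac{9574}{153}$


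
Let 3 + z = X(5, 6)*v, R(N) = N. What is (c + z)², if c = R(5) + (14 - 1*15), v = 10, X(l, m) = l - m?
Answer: 81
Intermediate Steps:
z = -13 (z = -3 + (5 - 1*6)*10 = -3 + (5 - 6)*10 = -3 - 1*10 = -3 - 10 = -13)
c = 4 (c = 5 + (14 - 1*15) = 5 + (14 - 15) = 5 - 1 = 4)
(c + z)² = (4 - 13)² = (-9)² = 81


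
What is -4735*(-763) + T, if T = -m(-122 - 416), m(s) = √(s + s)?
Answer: 3612805 - 2*I*√269 ≈ 3.6128e+6 - 32.802*I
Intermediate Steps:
m(s) = √2*√s (m(s) = √(2*s) = √2*√s)
T = -2*I*√269 (T = -√2*√(-122 - 416) = -√2*√(-538) = -√2*I*√538 = -2*I*√269 ≈ -32.802*I)
-4735*(-763) + T = -4735*(-763) - 2*I*√269 = 3612805 - 2*I*√269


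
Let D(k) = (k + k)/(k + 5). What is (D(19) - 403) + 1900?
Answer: 17983/12 ≈ 1498.6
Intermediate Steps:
D(k) = 2*k/(5 + k) (D(k) = (2*k)/(5 + k) = 2*k/(5 + k))
(D(19) - 403) + 1900 = (2*19/(5 + 19) - 403) + 1900 = (2*19/24 - 403) + 1900 = (2*19*(1/24) - 403) + 1900 = (19/12 - 403) + 1900 = -4817/12 + 1900 = 17983/12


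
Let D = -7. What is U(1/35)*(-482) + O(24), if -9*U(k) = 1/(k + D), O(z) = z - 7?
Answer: 10231/1098 ≈ 9.3179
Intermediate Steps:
O(z) = -7 + z
U(k) = -1/(9*(-7 + k)) (U(k) = -1/(9*(k - 7)) = -1/(9*(-7 + k)))
U(1/35)*(-482) + O(24) = -1/(-63 + 9/35)*(-482) + (-7 + 24) = -1/(-63 + 9*(1/35))*(-482) + 17 = -1/(-63 + 9/35)*(-482) + 17 = -1/(-2196/35)*(-482) + 17 = -1*(-35/2196)*(-482) + 17 = (35/2196)*(-482) + 17 = -8435/1098 + 17 = 10231/1098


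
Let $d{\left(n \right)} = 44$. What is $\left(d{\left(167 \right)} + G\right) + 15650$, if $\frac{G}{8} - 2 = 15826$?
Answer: $142318$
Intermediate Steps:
$G = 126624$ ($G = 16 + 8 \cdot 15826 = 16 + 126608 = 126624$)
$\left(d{\left(167 \right)} + G\right) + 15650 = \left(44 + 126624\right) + 15650 = 126668 + 15650 = 142318$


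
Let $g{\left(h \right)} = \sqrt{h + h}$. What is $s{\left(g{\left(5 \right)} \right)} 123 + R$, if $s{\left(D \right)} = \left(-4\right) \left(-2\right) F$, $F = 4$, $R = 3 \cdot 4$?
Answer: $3948$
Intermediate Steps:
$R = 12$
$g{\left(h \right)} = \sqrt{2} \sqrt{h}$ ($g{\left(h \right)} = \sqrt{2 h} = \sqrt{2} \sqrt{h}$)
$s{\left(D \right)} = 32$ ($s{\left(D \right)} = \left(-4\right) \left(-2\right) 4 = 8 \cdot 4 = 32$)
$s{\left(g{\left(5 \right)} \right)} 123 + R = 32 \cdot 123 + 12 = 3936 + 12 = 3948$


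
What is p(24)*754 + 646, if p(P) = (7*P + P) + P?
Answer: 163510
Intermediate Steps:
p(P) = 9*P (p(P) = 8*P + P = 9*P)
p(24)*754 + 646 = (9*24)*754 + 646 = 216*754 + 646 = 162864 + 646 = 163510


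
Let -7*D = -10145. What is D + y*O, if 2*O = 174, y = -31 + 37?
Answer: 13799/7 ≈ 1971.3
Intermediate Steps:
y = 6
O = 87 (O = (1/2)*174 = 87)
D = 10145/7 (D = -1/7*(-10145) = 10145/7 ≈ 1449.3)
D + y*O = 10145/7 + 6*87 = 10145/7 + 522 = 13799/7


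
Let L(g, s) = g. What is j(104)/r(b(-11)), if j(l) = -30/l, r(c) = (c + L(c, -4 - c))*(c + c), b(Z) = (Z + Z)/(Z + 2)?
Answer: -1215/100672 ≈ -0.012069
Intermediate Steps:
b(Z) = 2*Z/(2 + Z) (b(Z) = (2*Z)/(2 + Z) = 2*Z/(2 + Z))
r(c) = 4*c² (r(c) = (c + c)*(c + c) = (2*c)*(2*c) = 4*c²)
j(104)/r(b(-11)) = (-30/104)/((4*(2*(-11)/(2 - 11))²)) = (-30*1/104)/((4*(2*(-11)/(-9))²)) = -15/(52*(4*(2*(-11)*(-⅑))²)) = -15/(52*(4*(22/9)²)) = -15/(52*(4*(484/81))) = -15/(52*1936/81) = -15/52*81/1936 = -1215/100672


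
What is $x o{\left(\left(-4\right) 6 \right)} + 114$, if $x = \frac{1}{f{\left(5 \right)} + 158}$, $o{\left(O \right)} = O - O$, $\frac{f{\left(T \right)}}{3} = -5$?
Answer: $114$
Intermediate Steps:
$f{\left(T \right)} = -15$ ($f{\left(T \right)} = 3 \left(-5\right) = -15$)
$o{\left(O \right)} = 0$
$x = \frac{1}{143}$ ($x = \frac{1}{-15 + 158} = \frac{1}{143} \approx 0.006993$)
$x o{\left(\left(-4\right) 6 \right)} + 114 = \frac{1}{143} \cdot 0 + 114 = 0 + 114 = 114$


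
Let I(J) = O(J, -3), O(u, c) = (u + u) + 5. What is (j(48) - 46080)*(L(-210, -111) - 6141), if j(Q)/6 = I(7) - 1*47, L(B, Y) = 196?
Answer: 274944360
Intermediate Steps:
O(u, c) = 5 + 2*u (O(u, c) = 2*u + 5 = 5 + 2*u)
I(J) = 5 + 2*J
j(Q) = -168 (j(Q) = 6*((5 + 2*7) - 1*47) = 6*((5 + 14) - 47) = 6*(19 - 47) = 6*(-28) = -168)
(j(48) - 46080)*(L(-210, -111) - 6141) = (-168 - 46080)*(196 - 6141) = -46248*(-5945) = 274944360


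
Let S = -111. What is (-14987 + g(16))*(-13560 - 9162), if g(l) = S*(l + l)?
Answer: 421243158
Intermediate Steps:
g(l) = -222*l (g(l) = -111*(l + l) = -222*l)
(-14987 + g(16))*(-13560 - 9162) = (-14987 - 222*16)*(-13560 - 9162) = (-14987 - 3552)*(-22722) = -18539*(-22722) = 421243158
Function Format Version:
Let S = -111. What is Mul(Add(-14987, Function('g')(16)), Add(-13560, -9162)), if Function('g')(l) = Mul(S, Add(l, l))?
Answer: 421243158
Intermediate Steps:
Function('g')(l) = Mul(-222, l) (Function('g')(l) = Mul(-111, Add(l, l)) = Mul(-111, Mul(2, l)) = Mul(-222, l))
Mul(Add(-14987, Function('g')(16)), Add(-13560, -9162)) = Mul(Add(-14987, Mul(-222, 16)), Add(-13560, -9162)) = Mul(Add(-14987, -3552), -22722) = Mul(-18539, -22722) = 421243158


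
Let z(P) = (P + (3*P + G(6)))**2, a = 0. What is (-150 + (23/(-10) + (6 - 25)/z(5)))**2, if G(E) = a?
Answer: 3713561721/160000 ≈ 23210.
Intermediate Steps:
G(E) = 0
z(P) = 16*P**2 (z(P) = (P + (3*P + 0))**2 = (P + 3*P)**2 = (4*P)**2 = 16*P**2)
(-150 + (23/(-10) + (6 - 25)/z(5)))**2 = (-150 + (23/(-10) + (6 - 25)/((16*5**2))))**2 = (-150 + (23*(-1/10) - 19/(16*25)))**2 = (-150 + (-23/10 - 19/400))**2 = (-150 - 939/400)**2 = (-60939/400)**2 = 3713561721/160000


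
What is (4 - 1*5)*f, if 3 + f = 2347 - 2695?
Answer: 351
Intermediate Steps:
f = -351 (f = -3 + (2347 - 2695) = -3 - 348 = -351)
(4 - 1*5)*f = (4 - 1*5)*(-351) = (4 - 5)*(-351) = -1*(-351) = 351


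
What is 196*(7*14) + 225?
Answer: 19433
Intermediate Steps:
196*(7*14) + 225 = 196*98 + 225 = 19208 + 225 = 19433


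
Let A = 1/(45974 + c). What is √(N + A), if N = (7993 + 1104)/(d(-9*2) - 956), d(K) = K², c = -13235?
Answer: I*√1540583279222862/10345524 ≈ 3.7939*I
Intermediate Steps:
A = 1/32739 (A = 1/(45974 - 13235) = 1/32739 ≈ 3.0545e-5)
N = -9097/632 (N = (7993 + 1104)/((-9*2)² - 956) = 9097/((-18)² - 956) = 9097/(324 - 956) = 9097/(-632) = 9097*(-1/632) = -9097/632 ≈ -14.394)
√(N + A) = √(-9097/632 + 1/32739) = √(-297826051/20691048) = I*√1540583279222862/10345524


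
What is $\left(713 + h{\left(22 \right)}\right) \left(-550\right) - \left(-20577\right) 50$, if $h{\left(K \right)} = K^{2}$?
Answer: $370500$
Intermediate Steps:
$\left(713 + h{\left(22 \right)}\right) \left(-550\right) - \left(-20577\right) 50 = \left(713 + 22^{2}\right) \left(-550\right) - \left(-20577\right) 50 = \left(713 + 484\right) \left(-550\right) - -1028850 = 1197 \left(-550\right) + 1028850 = -658350 + 1028850 = 370500$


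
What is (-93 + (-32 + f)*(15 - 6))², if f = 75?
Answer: 86436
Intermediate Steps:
(-93 + (-32 + f)*(15 - 6))² = (-93 + (-32 + 75)*(15 - 6))² = (-93 + 43*9)² = (-93 + 387)² = 294² = 86436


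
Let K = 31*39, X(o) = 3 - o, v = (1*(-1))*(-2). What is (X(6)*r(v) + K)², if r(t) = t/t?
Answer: 1454436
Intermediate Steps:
v = 2 (v = -1*(-2) = 2)
r(t) = 1
K = 1209
(X(6)*r(v) + K)² = ((3 - 1*6)*1 + 1209)² = ((3 - 6)*1 + 1209)² = (-3*1 + 1209)² = (-3 + 1209)² = 1206² = 1454436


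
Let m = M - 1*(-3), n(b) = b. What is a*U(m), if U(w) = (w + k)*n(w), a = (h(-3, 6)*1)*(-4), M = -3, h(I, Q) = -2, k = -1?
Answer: 0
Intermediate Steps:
a = 8 (a = -2*1*(-4) = -2*(-4) = 8)
m = 0 (m = -3 - 1*(-3) = -3 + 3 = 0)
U(w) = w*(-1 + w) (U(w) = (w - 1)*w = (-1 + w)*w = w*(-1 + w))
a*U(m) = 8*(0*(-1 + 0)) = 8*(0*(-1)) = 8*0 = 0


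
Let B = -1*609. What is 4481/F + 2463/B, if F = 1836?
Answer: -597713/372708 ≈ -1.6037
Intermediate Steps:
B = -609
4481/F + 2463/B = 4481/1836 + 2463/(-609) = 4481*(1/1836) + 2463*(-1/609) = 4481/1836 - 821/203 = -597713/372708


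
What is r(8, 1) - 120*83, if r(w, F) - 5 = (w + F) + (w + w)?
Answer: -9930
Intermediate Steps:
r(w, F) = 5 + F + 3*w (r(w, F) = 5 + ((w + F) + (w + w)) = 5 + ((F + w) + 2*w) = 5 + (F + 3*w) = 5 + F + 3*w)
r(8, 1) - 120*83 = (5 + 1 + 3*8) - 120*83 = (5 + 1 + 24) - 9960 = 30 - 9960 = -9930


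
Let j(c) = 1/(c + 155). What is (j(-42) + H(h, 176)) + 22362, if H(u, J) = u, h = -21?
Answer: 2524534/113 ≈ 22341.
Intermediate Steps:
j(c) = 1/(155 + c)
(j(-42) + H(h, 176)) + 22362 = (1/(155 - 42) - 21) + 22362 = (1/113 - 21) + 22362 = -2372/113 + 22362 = 2524534/113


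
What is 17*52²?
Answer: 45968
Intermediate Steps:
17*52² = 17*2704 = 45968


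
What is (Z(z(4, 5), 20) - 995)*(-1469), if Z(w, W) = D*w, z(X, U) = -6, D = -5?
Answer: 1417585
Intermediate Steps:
Z(w, W) = -5*w
(Z(z(4, 5), 20) - 995)*(-1469) = (-5*(-6) - 995)*(-1469) = (30 - 995)*(-1469) = -965*(-1469) = 1417585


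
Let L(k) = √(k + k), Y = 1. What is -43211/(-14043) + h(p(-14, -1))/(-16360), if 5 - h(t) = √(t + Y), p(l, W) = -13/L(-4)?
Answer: 141372349/45948696 + √(4 + 13*I*√2)/32720 ≈ 3.0768 + 8.318e-5*I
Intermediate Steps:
L(k) = √2*√k (L(k) = √(2*k) = √2*√k)
p(l, W) = 13*I*√2/4 (p(l, W) = -13*(-I*√2/4) = -(-13)*I*√2/4 = 13*I*√2/4)
h(t) = 5 - √(1 + t) (h(t) = 5 - √(t + 1) = 5 - √(1 + t))
-43211/(-14043) + h(p(-14, -1))/(-16360) = -43211/(-14043) + (5 - √(1 + 13*I*√2/4))/(-16360) = -43211*(-1/14043) + (5 - √(1 + 13*I*√2/4))*(-1/16360) = 43211/14043 + (-1/3272 + √(1 + 13*I*√2/4)/16360) = 141372349/45948696 + √(1 + 13*I*√2/4)/16360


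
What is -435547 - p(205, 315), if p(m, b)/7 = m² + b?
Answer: -731927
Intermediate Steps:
p(m, b) = 7*b + 7*m² (p(m, b) = 7*(m² + b) = 7*(b + m²) = 7*b + 7*m²)
-435547 - p(205, 315) = -435547 - (7*315 + 7*205²) = -435547 - (2205 + 7*42025) = -435547 - (2205 + 294175) = -435547 - 1*296380 = -435547 - 296380 = -731927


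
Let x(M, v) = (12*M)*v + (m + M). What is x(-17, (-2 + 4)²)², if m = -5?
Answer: 702244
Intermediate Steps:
x(M, v) = -5 + M + 12*M*v (x(M, v) = (12*M)*v + (-5 + M) = 12*M*v + (-5 + M) = -5 + M + 12*M*v)
x(-17, (-2 + 4)²)² = (-5 - 17 + 12*(-17)*(-2 + 4)²)² = (-5 - 17 + 12*(-17)*2²)² = (-5 - 17 + 12*(-17)*4)² = (-5 - 17 - 816)² = (-838)² = 702244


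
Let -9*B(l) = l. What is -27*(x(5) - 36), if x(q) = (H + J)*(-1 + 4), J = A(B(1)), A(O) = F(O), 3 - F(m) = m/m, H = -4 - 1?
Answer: 1215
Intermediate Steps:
B(l) = -l/9
H = -5
F(m) = 2 (F(m) = 3 - m/m = 3 - 1*1 = 3 - 1 = 2)
A(O) = 2
J = 2
x(q) = -9 (x(q) = (-5 + 2)*(-1 + 4) = -3*3 = -9)
-27*(x(5) - 36) = -27*(-9 - 36) = -27*(-45) = 1215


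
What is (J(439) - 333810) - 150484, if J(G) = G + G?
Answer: -483416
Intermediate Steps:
J(G) = 2*G
(J(439) - 333810) - 150484 = (2*439 - 333810) - 150484 = (878 - 333810) - 150484 = -332932 - 150484 = -483416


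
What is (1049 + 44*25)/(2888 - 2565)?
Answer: 2149/323 ≈ 6.6533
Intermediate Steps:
(1049 + 44*25)/(2888 - 2565) = (1049 + 1100)/323 = 2149*(1/323) = 2149/323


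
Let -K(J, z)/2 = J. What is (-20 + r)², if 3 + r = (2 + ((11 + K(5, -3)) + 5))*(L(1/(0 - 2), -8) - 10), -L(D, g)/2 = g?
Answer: 625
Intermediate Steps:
K(J, z) = -2*J
L(D, g) = -2*g
r = 45 (r = -3 + (2 + ((11 - 2*5) + 5))*(-2*(-8) - 10) = -3 + (2 + ((11 - 10) + 5))*(16 - 10) = -3 + (2 + (1 + 5))*6 = -3 + (2 + 6)*6 = -3 + 8*6 = -3 + 48 = 45)
(-20 + r)² = (-20 + 45)² = 25² = 625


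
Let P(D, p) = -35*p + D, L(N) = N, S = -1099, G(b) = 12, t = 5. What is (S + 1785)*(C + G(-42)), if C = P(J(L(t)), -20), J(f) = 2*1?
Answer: 489804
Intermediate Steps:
J(f) = 2
P(D, p) = D - 35*p
C = 702 (C = 2 - 35*(-20) = 2 + 700 = 702)
(S + 1785)*(C + G(-42)) = (-1099 + 1785)*(702 + 12) = 686*714 = 489804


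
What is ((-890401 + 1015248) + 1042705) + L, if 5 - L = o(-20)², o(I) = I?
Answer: 1167157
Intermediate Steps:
L = -395 (L = 5 - 1*(-20)² = 5 - 1*400 = 5 - 400 = -395)
((-890401 + 1015248) + 1042705) + L = ((-890401 + 1015248) + 1042705) - 395 = (124847 + 1042705) - 395 = 1167552 - 395 = 1167157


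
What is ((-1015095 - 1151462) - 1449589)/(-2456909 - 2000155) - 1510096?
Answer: -1121765150333/742844 ≈ -1.5101e+6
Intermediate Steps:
((-1015095 - 1151462) - 1449589)/(-2456909 - 2000155) - 1510096 = (-2166557 - 1449589)/(-4457064) - 1510096 = -3616146*(-1/4457064) - 1510096 = 602691/742844 - 1510096 = -1121765150333/742844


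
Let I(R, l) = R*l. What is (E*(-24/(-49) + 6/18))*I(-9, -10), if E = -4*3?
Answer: -43560/49 ≈ -888.98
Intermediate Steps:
E = -12
(E*(-24/(-49) + 6/18))*I(-9, -10) = (-12*(-24/(-49) + 6/18))*(-9*(-10)) = -12*(-24*(-1/49) + 6*(1/18))*90 = -12*(24/49 + ⅓)*90 = -12*121/147*90 = -484/49*90 = -43560/49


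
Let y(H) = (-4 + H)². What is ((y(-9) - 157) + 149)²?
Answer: 25921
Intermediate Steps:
((y(-9) - 157) + 149)² = (((-4 - 9)² - 157) + 149)² = (((-13)² - 157) + 149)² = ((169 - 157) + 149)² = (12 + 149)² = 161² = 25921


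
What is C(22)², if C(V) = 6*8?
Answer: 2304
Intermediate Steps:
C(V) = 48
C(22)² = 48² = 2304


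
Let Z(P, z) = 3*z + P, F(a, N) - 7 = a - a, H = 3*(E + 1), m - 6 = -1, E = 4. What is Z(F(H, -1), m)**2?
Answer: 484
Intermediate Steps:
m = 5 (m = 6 - 1 = 5)
H = 15 (H = 3*(4 + 1) = 3*5 = 15)
F(a, N) = 7 (F(a, N) = 7 + (a - a) = 7 + 0 = 7)
Z(P, z) = P + 3*z
Z(F(H, -1), m)**2 = (7 + 3*5)**2 = (7 + 15)**2 = 22**2 = 484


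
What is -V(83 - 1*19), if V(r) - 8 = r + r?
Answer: -136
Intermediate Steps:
V(r) = 8 + 2*r (V(r) = 8 + (r + r) = 8 + 2*r)
-V(83 - 1*19) = -(8 + 2*(83 - 1*19)) = -(8 + 2*(83 - 19)) = -(8 + 2*64) = -(8 + 128) = -1*136 = -136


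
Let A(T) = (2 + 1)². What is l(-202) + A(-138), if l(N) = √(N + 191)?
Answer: 9 + I*√11 ≈ 9.0 + 3.3166*I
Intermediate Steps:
l(N) = √(191 + N)
A(T) = 9 (A(T) = 3² = 9)
l(-202) + A(-138) = √(191 - 202) + 9 = √(-11) + 9 = I*√11 + 9 = 9 + I*√11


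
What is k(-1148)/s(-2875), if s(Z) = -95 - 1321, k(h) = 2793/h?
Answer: 133/77408 ≈ 0.0017182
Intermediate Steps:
s(Z) = -1416
k(-1148)/s(-2875) = (2793/(-1148))/(-1416) = (2793*(-1/1148))*(-1/1416) = -399/164*(-1/1416) = 133/77408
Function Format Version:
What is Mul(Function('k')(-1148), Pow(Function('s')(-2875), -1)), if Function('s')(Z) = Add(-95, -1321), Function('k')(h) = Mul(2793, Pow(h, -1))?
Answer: Rational(133, 77408) ≈ 0.0017182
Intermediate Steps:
Function('s')(Z) = -1416
Mul(Function('k')(-1148), Pow(Function('s')(-2875), -1)) = Mul(Mul(2793, Pow(-1148, -1)), Pow(-1416, -1)) = Mul(Mul(2793, Rational(-1, 1148)), Rational(-1, 1416)) = Mul(Rational(-399, 164), Rational(-1, 1416)) = Rational(133, 77408)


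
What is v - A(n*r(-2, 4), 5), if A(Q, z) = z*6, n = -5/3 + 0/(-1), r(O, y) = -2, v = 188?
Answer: 158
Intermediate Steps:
n = -5/3 (n = -5*⅓ + 0*(-1) = -5/3 + 0 = -5/3 ≈ -1.6667)
A(Q, z) = 6*z
v - A(n*r(-2, 4), 5) = 188 - 6*5 = 188 - 1*30 = 188 - 30 = 158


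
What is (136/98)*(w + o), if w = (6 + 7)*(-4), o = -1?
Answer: -3604/49 ≈ -73.551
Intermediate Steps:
w = -52 (w = 13*(-4) = -52)
(136/98)*(w + o) = (136/98)*(-52 - 1) = (136*(1/98))*(-53) = (68/49)*(-53) = -3604/49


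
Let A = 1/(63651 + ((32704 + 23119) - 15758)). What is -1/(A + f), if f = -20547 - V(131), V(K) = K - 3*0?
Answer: 103716/2144639447 ≈ 4.8361e-5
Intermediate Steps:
V(K) = K (V(K) = K + 0 = K)
f = -20678 (f = -20547 - 1*131 = -20547 - 131 = -20678)
A = 1/103716 (A = 1/(63651 + (55823 - 15758)) = 1/(63651 + 40065) = 1/103716 ≈ 9.6417e-6)
-1/(A + f) = -1/(1/103716 - 20678) = -1/(-2144639447/103716) = -1*(-103716/2144639447) = 103716/2144639447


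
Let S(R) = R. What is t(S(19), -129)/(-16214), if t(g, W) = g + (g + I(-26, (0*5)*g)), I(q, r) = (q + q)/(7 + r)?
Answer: -107/56749 ≈ -0.0018855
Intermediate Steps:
I(q, r) = 2*q/(7 + r) (I(q, r) = (2*q)/(7 + r) = 2*q/(7 + r))
t(g, W) = -52/7 + 2*g (t(g, W) = g + (g + 2*(-26)/(7 + (0*5)*g)) = g + (g + 2*(-26)/(7 + 0*g)) = g + (g + 2*(-26)/(7 + 0)) = g + (g + 2*(-26)/7) = g + (g + 2*(-26)*(⅐)) = g + (g - 52/7) = g + (-52/7 + g) = -52/7 + 2*g)
t(S(19), -129)/(-16214) = (-52/7 + 2*19)/(-16214) = (-52/7 + 38)*(-1/16214) = (214/7)*(-1/16214) = -107/56749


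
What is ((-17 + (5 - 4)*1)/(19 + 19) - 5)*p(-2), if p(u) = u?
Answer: 206/19 ≈ 10.842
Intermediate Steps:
((-17 + (5 - 4)*1)/(19 + 19) - 5)*p(-2) = ((-17 + (5 - 4)*1)/(19 + 19) - 5)*(-2) = ((-17 + 1*1)/38 - 5)*(-2) = ((-17 + 1)*(1/38) - 5)*(-2) = (-16*1/38 - 5)*(-2) = (-8/19 - 5)*(-2) = -103/19*(-2) = 206/19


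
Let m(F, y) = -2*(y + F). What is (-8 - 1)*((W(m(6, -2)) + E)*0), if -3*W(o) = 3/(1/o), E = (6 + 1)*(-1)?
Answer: 0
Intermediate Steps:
m(F, y) = -2*F - 2*y (m(F, y) = -2*(F + y) = -2*F - 2*y)
E = -7 (E = 7*(-1) = -7)
W(o) = -o (W(o) = -1/(1/o) = -o)
(-8 - 1)*((W(m(6, -2)) + E)*0) = (-8 - 1)*((-(-2*6 - 2*(-2)) - 7)*0) = -9*(-(-12 + 4) - 7)*0 = -9*(-1*(-8) - 7)*0 = -9*(8 - 7)*0 = -9*0 = 0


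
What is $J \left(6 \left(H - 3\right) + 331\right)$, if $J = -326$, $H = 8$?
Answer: $-117686$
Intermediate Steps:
$J \left(6 \left(H - 3\right) + 331\right) = - 326 \left(6 \left(8 - 3\right) + 331\right) = - 326 \left(6 \cdot 5 + 331\right) = - 326 \left(30 + 331\right) = \left(-326\right) 361 = -117686$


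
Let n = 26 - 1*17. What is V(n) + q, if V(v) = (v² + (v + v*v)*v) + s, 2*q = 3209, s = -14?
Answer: 4963/2 ≈ 2481.5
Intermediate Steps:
q = 3209/2 (q = (½)*3209 = 3209/2 ≈ 1604.5)
n = 9 (n = 26 - 17 = 9)
V(v) = -14 + v² + v*(v + v²) (V(v) = (v² + (v + v*v)*v) - 14 = (v² + (v + v²)*v) - 14 = (v² + v*(v + v²)) - 14 = -14 + v² + v*(v + v²))
V(n) + q = (-14 + 9³ + 2*9²) + 3209/2 = (-14 + 729 + 2*81) + 3209/2 = (-14 + 729 + 162) + 3209/2 = 877 + 3209/2 = 4963/2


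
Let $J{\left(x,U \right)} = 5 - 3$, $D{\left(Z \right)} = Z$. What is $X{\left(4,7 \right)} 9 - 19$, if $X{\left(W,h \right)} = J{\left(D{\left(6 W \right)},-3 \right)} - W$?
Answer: $-37$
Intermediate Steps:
$J{\left(x,U \right)} = 2$ ($J{\left(x,U \right)} = 5 - 3 = 2$)
$X{\left(W,h \right)} = 2 - W$
$X{\left(4,7 \right)} 9 - 19 = \left(2 - 4\right) 9 - 19 = \left(-2\right) 9 - 19 = -18 - 19 = -37$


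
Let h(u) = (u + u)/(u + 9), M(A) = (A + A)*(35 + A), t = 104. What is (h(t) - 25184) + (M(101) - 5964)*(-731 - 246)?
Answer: -2377350292/113 ≈ -2.1038e+7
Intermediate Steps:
M(A) = 2*A*(35 + A) (M(A) = (2*A)*(35 + A) = 2*A*(35 + A))
h(u) = 2*u/(9 + u) (h(u) = (2*u)/(9 + u) = 2*u/(9 + u))
(h(t) - 25184) + (M(101) - 5964)*(-731 - 246) = (2*104/(9 + 104) - 25184) + (2*101*(35 + 101) - 5964)*(-731 - 246) = (2*104/113 - 25184) + (2*101*136 - 5964)*(-977) = (2*104*(1/113) - 25184) + (27472 - 5964)*(-977) = (208/113 - 25184) + 21508*(-977) = -2845584/113 - 21013316 = -2377350292/113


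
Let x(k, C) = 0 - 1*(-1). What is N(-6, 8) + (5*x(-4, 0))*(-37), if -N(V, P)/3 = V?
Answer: -167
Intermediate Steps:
N(V, P) = -3*V
x(k, C) = 1 (x(k, C) = 0 + 1 = 1)
N(-6, 8) + (5*x(-4, 0))*(-37) = -3*(-6) + (5*1)*(-37) = 18 + 5*(-37) = 18 - 185 = -167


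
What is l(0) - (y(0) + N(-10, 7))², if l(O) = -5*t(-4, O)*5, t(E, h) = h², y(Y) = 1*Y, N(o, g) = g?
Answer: -49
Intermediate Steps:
y(Y) = Y
l(O) = -25*O² (l(O) = -5*O²*5 = -25*O²)
l(0) - (y(0) + N(-10, 7))² = -25*0² - (0 + 7)² = -25*0 - 1*7² = 0 - 1*49 = 0 - 49 = -49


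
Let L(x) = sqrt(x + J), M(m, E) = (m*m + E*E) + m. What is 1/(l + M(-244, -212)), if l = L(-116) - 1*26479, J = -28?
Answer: 25919/2015383731 - 4*I/2015383731 ≈ 1.2861e-5 - 1.9847e-9*I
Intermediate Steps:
M(m, E) = m + E**2 + m**2 (M(m, E) = (m**2 + E**2) + m = (E**2 + m**2) + m = m + E**2 + m**2)
L(x) = sqrt(-28 + x) (L(x) = sqrt(x - 28) = sqrt(-28 + x))
l = -26479 + 12*I (l = sqrt(-28 - 116) - 1*26479 = sqrt(-144) - 26479 = 12*I - 26479 = -26479 + 12*I ≈ -26479.0 + 12.0*I)
1/(l + M(-244, -212)) = 1/((-26479 + 12*I) + (-244 + (-212)**2 + (-244)**2)) = 1/((-26479 + 12*I) + (-244 + 44944 + 59536)) = 1/((-26479 + 12*I) + 104236) = 1/(77757 + 12*I) = (77757 - 12*I)/6046151193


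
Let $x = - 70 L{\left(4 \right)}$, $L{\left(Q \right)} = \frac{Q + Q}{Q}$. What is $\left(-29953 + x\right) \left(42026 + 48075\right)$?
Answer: $-2711409393$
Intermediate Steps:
$L{\left(Q \right)} = 2$ ($L{\left(Q \right)} = \frac{2 Q}{Q} = 2$)
$x = -140$ ($x = \left(-70\right) 2 = -140$)
$\left(-29953 + x\right) \left(42026 + 48075\right) = \left(-29953 - 140\right) \left(42026 + 48075\right) = \left(-30093\right) 90101 = -2711409393$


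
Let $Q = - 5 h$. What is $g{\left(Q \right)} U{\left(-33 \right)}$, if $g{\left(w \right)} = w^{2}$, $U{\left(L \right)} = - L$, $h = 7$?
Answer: $40425$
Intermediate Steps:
$Q = -35$ ($Q = \left(-5\right) 7 = -35$)
$g{\left(Q \right)} U{\left(-33 \right)} = \left(-35\right)^{2} \left(\left(-1\right) \left(-33\right)\right) = 1225 \cdot 33 = 40425$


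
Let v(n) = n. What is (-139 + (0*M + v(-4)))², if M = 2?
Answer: 20449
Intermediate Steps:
(-139 + (0*M + v(-4)))² = (-139 + (0*2 - 4))² = (-139 + (0 - 4))² = (-139 - 4)² = (-143)² = 20449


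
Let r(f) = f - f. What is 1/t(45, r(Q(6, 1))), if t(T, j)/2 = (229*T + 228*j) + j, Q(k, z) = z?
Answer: 1/20610 ≈ 4.8520e-5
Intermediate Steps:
r(f) = 0
t(T, j) = 458*T + 458*j (t(T, j) = 2*((229*T + 228*j) + j) = 2*((228*j + 229*T) + j) = 2*(229*T + 229*j) = 458*T + 458*j)
1/t(45, r(Q(6, 1))) = 1/(458*45 + 458*0) = 1/(20610 + 0) = 1/20610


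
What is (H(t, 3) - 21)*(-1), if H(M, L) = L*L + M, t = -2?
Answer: 14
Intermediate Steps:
H(M, L) = M + L**2 (H(M, L) = L**2 + M = M + L**2)
(H(t, 3) - 21)*(-1) = ((-2 + 3**2) - 21)*(-1) = ((-2 + 9) - 21)*(-1) = (7 - 21)*(-1) = -14*(-1) = 14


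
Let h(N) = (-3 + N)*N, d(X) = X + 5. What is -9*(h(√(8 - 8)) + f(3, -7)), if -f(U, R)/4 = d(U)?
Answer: 288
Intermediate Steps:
d(X) = 5 + X
f(U, R) = -20 - 4*U (f(U, R) = -4*(5 + U) = -20 - 4*U)
h(N) = N*(-3 + N)
-9*(h(√(8 - 8)) + f(3, -7)) = -9*(√(8 - 8)*(-3 + √(8 - 8)) + (-20 - 4*3)) = -9*(√0*(-3 + √0) + (-20 - 12)) = -9*(0*(-3 + 0) - 32) = -9*(0*(-3) - 32) = -9*(0 - 32) = -9*(-32) = 288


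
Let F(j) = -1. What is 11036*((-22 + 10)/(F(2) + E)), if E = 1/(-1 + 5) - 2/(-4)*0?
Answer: 176576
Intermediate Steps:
E = ¼ (E = 1/4 - 2*(-¼)*0 = ¼ + (½)*0 = ¼ + 0 = ¼ ≈ 0.25000)
11036*((-22 + 10)/(F(2) + E)) = 11036*((-22 + 10)/(-1 + ¼)) = 11036*(-12/(-¾)) = 11036*(-12*(-4/3)) = 11036*16 = 176576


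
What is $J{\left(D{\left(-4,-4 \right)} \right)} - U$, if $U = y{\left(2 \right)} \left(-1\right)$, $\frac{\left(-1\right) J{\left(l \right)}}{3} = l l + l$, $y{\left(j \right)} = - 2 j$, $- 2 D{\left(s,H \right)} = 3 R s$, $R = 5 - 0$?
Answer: $-2794$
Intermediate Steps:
$R = 5$ ($R = 5 + 0 = 5$)
$D{\left(s,H \right)} = - \frac{15 s}{2}$ ($D{\left(s,H \right)} = - \frac{3 \cdot 5 s}{2} = - \frac{15 s}{2}$)
$J{\left(l \right)} = - 3 l - 3 l^{2}$ ($J{\left(l \right)} = - 3 \left(l l + l\right) = - 3 \left(l^{2} + l\right) = - 3 \left(l + l^{2}\right) = - 3 l - 3 l^{2}$)
$U = 4$ ($U = \left(-2\right) 2 \left(-1\right) = \left(-4\right) \left(-1\right) = 4$)
$J{\left(D{\left(-4,-4 \right)} \right)} - U = - 3 \left(\left(- \frac{15}{2}\right) \left(-4\right)\right) \left(1 - -30\right) - 4 = \left(-3\right) 30 \left(1 + 30\right) - 4 = \left(-3\right) 30 \cdot 31 - 4 = -2790 - 4 = -2794$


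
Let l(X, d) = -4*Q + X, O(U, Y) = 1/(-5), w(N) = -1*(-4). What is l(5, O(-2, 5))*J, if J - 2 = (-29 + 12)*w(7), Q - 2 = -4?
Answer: -858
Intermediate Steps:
Q = -2 (Q = 2 - 4 = -2)
w(N) = 4
O(U, Y) = -1/5
J = -66 (J = 2 + (-29 + 12)*4 = 2 - 17*4 = 2 - 68 = -66)
l(X, d) = 8 + X (l(X, d) = -4*(-2) + X = 8 + X)
l(5, O(-2, 5))*J = (8 + 5)*(-66) = 13*(-66) = -858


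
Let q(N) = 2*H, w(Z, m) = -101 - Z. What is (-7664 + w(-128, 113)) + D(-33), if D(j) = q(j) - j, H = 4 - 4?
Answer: -7604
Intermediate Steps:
H = 0
q(N) = 0 (q(N) = 2*0 = 0)
D(j) = -j (D(j) = 0 - j = -j)
(-7664 + w(-128, 113)) + D(-33) = (-7664 + (-101 - 1*(-128))) - 1*(-33) = (-7664 + (-101 + 128)) + 33 = (-7664 + 27) + 33 = -7637 + 33 = -7604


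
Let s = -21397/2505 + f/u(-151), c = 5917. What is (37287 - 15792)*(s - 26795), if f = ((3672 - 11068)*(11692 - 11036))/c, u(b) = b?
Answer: -85948168367386952/149208989 ≈ -5.7603e+8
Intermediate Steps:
f = -4851776/5917 (f = ((3672 - 11068)*(11692 - 11036))/5917 = -7396*656*(1/5917) = -4851776*1/5917 = -4851776/5917 ≈ -819.97)
s = -6963814519/2238134835 (s = -21397/2505 - 4851776/5917/(-151) = -21397*1/2505 - 4851776/5917*(-1/151) = -21397/2505 + 4851776/893467 = -6963814519/2238134835 ≈ -3.1114)
(37287 - 15792)*(s - 26795) = (37287 - 15792)*(-6963814519/2238134835 - 26795) = 21495*(-59977786718344/2238134835) = -85948168367386952/149208989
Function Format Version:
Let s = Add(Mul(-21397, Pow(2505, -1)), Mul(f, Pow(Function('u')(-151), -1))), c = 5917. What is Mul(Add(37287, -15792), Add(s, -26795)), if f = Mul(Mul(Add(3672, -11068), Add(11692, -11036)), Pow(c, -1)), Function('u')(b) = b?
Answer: Rational(-85948168367386952, 149208989) ≈ -5.7603e+8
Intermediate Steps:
f = Rational(-4851776, 5917) (f = Mul(Mul(Add(3672, -11068), Add(11692, -11036)), Pow(5917, -1)) = Mul(Mul(-7396, 656), Rational(1, 5917)) = Mul(-4851776, Rational(1, 5917)) = Rational(-4851776, 5917) ≈ -819.97)
s = Rational(-6963814519, 2238134835) (s = Add(Mul(-21397, Pow(2505, -1)), Mul(Rational(-4851776, 5917), Pow(-151, -1))) = Add(Mul(-21397, Rational(1, 2505)), Mul(Rational(-4851776, 5917), Rational(-1, 151))) = Add(Rational(-21397, 2505), Rational(4851776, 893467)) = Rational(-6963814519, 2238134835) ≈ -3.1114)
Mul(Add(37287, -15792), Add(s, -26795)) = Mul(Add(37287, -15792), Add(Rational(-6963814519, 2238134835), -26795)) = Mul(21495, Rational(-59977786718344, 2238134835)) = Rational(-85948168367386952, 149208989)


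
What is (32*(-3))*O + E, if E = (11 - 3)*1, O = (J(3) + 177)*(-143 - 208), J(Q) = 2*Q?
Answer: 6166376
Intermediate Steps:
O = -64233 (O = (2*3 + 177)*(-143 - 208) = (6 + 177)*(-351) = 183*(-351) = -64233)
E = 8 (E = 8*1 = 8)
(32*(-3))*O + E = (32*(-3))*(-64233) + 8 = -96*(-64233) + 8 = 6166368 + 8 = 6166376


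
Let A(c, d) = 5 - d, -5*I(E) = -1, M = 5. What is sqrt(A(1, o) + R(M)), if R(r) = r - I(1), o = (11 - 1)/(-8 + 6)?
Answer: sqrt(370)/5 ≈ 3.8471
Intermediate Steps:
I(E) = 1/5 (I(E) = -1/5*(-1) = 1/5)
o = -5 (o = 10/(-2) = 10*(-1/2) = -5)
R(r) = -1/5 + r (R(r) = r - 1*1/5 = r - 1/5 = -1/5 + r)
sqrt(A(1, o) + R(M)) = sqrt((5 - 1*(-5)) + (-1/5 + 5)) = sqrt((5 + 5) + 24/5) = sqrt(10 + 24/5) = sqrt(74/5) = sqrt(370)/5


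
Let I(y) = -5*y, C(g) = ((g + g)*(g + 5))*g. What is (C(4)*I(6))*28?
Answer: -241920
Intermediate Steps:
C(g) = 2*g**2*(5 + g) (C(g) = ((2*g)*(5 + g))*g = (2*g*(5 + g))*g = 2*g**2*(5 + g))
(C(4)*I(6))*28 = ((2*4**2*(5 + 4))*(-5*6))*28 = ((2*16*9)*(-30))*28 = (288*(-30))*28 = -8640*28 = -241920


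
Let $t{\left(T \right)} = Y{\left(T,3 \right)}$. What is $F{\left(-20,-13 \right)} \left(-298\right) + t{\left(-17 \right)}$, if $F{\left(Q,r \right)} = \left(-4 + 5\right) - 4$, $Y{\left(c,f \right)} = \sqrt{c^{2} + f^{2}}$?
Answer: $894 + \sqrt{298} \approx 911.26$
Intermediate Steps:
$t{\left(T \right)} = \sqrt{9 + T^{2}}$ ($t{\left(T \right)} = \sqrt{T^{2} + 3^{2}} = \sqrt{T^{2} + 9} = \sqrt{9 + T^{2}}$)
$F{\left(Q,r \right)} = -3$ ($F{\left(Q,r \right)} = 1 - 4 = -3$)
$F{\left(-20,-13 \right)} \left(-298\right) + t{\left(-17 \right)} = \left(-3\right) \left(-298\right) + \sqrt{9 + \left(-17\right)^{2}} = 894 + \sqrt{9 + 289} = 894 + \sqrt{298}$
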